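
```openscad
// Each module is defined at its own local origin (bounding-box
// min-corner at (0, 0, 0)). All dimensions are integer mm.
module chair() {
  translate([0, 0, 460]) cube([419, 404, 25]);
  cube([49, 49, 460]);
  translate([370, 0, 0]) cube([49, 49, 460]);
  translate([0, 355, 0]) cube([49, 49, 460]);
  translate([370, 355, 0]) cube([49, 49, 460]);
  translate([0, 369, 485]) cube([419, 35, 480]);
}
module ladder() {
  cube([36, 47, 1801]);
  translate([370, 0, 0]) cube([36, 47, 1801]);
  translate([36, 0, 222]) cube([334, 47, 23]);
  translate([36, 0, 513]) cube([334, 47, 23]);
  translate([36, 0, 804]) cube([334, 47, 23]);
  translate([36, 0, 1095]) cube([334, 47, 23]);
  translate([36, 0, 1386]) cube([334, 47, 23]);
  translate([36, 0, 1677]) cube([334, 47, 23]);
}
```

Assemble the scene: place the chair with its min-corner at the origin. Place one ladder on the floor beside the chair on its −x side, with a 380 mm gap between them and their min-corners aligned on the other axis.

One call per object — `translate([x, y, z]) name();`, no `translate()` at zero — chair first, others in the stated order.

chair();
translate([-786, 0, 0]) ladder();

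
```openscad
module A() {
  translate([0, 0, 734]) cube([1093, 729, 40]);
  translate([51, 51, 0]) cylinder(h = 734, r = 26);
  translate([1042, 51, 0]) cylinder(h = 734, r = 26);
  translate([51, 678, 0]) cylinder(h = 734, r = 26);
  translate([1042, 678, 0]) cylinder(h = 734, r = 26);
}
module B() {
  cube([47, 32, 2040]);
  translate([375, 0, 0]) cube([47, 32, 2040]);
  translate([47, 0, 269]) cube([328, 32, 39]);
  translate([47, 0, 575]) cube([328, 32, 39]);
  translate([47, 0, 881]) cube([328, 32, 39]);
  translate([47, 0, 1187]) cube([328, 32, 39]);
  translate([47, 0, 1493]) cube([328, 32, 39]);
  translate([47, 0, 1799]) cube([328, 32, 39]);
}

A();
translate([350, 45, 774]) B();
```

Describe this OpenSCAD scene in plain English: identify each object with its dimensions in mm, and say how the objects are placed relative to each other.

A is a rectangular dining table. The top is 1093×729×40 mm with its upper surface at z = 774 mm. It stands on four round legs of 52 mm diameter, each leg's bounding box inset 25 mm from the nearest pair of top edges, running from the floor to the underside of the top.

B is a straight ladder. Two 47×32 mm vertical rails, 2040 mm tall, stand 422 mm apart (outside-to-outside) with their front faces coplanar on the −y side. 6 rungs, each 32 mm deep and 39 mm tall, span between the inner faces of the rails, front faces flush with the rails. The lowest rung's underside is at z = 269 mm and rungs are spaced 306 mm apart (underside to underside).

The ladder is on top of the table.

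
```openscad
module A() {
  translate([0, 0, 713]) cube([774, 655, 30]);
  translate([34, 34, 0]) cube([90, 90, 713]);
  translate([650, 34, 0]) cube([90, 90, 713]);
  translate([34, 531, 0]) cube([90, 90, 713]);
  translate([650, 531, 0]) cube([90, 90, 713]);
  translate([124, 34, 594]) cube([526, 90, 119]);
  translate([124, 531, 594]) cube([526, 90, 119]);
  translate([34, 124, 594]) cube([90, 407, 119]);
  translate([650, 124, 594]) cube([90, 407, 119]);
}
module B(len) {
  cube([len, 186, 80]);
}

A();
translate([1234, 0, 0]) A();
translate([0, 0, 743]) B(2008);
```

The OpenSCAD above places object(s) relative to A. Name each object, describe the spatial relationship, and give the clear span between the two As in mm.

A is a table. B is a beam. A beam spans the tops of two tables. The clear span between the two tables is 460 mm.

Second table starts at x = 1234; first ends at x = 774; clear span = 1234 − 774 = 460 mm.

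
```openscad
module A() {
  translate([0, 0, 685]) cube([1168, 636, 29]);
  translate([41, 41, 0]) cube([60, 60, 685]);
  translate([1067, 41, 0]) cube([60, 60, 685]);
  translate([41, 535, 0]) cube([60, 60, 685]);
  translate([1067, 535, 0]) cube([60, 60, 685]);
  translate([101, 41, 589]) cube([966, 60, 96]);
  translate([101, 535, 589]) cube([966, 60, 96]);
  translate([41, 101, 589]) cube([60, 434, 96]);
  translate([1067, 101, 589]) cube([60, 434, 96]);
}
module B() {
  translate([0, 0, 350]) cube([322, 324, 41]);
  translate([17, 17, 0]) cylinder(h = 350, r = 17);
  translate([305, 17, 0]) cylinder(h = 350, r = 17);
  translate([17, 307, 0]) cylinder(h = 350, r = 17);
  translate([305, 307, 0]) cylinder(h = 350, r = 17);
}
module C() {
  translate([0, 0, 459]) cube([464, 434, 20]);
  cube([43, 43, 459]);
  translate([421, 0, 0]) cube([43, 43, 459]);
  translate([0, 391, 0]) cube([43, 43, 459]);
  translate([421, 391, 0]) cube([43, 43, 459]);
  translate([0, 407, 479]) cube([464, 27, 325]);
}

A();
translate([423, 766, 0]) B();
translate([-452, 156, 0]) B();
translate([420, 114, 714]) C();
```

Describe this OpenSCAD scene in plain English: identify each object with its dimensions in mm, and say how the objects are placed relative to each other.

A is a rectangular dining table. The top is 1168×636×29 mm with its upper surface at z = 714 mm. It stands on four 60×60 mm square legs, each inset 41 mm from the nearest pair of top edges, running from the floor to the underside of the top. Four apron rails, 60 mm thick and 96 mm tall, run between adjacent legs with their top edges flush with the underside of the top and their outer faces flush with the legs' outer faces.

B is a simple wooden stool: a rectangular seat 322 mm (x) by 324 mm (y), 41 mm thick, top face at z = 391 mm, on four round legs, each 34 mm in diameter. The legs rest on z = 0, each leg's axis is inset half a diameter from the nearest pair of seat edges (so the leg's bounding box is flush with the corner).

C is a chair. The seat is a 464×434×20 mm slab with its top at z = 479 mm, on four 43×43 mm corner legs (flush with the seat edges, standing on z = 0). A flat backrest 27 mm thick, 325 mm tall, spans the full seat width and rises from the seat top along its +y edge, rear face flush with the rear of the seat.

Two stools sit around the table at the +y, −x sides. The chair is on top of the table.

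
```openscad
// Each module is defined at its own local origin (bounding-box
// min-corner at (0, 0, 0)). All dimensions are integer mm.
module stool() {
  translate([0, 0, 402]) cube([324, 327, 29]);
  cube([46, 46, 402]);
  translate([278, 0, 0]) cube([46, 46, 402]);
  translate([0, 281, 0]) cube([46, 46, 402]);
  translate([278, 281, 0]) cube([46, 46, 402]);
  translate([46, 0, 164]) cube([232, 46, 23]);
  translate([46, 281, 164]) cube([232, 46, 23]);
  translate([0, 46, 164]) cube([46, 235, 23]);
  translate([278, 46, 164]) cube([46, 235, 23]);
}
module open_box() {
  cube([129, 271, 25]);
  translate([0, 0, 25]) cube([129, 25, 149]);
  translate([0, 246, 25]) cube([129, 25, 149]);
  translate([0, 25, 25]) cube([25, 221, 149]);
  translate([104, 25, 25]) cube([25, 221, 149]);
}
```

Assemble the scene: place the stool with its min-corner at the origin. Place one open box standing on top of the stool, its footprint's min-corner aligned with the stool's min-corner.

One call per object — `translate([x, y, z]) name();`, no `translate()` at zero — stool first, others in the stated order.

stool();
translate([0, 0, 431]) open_box();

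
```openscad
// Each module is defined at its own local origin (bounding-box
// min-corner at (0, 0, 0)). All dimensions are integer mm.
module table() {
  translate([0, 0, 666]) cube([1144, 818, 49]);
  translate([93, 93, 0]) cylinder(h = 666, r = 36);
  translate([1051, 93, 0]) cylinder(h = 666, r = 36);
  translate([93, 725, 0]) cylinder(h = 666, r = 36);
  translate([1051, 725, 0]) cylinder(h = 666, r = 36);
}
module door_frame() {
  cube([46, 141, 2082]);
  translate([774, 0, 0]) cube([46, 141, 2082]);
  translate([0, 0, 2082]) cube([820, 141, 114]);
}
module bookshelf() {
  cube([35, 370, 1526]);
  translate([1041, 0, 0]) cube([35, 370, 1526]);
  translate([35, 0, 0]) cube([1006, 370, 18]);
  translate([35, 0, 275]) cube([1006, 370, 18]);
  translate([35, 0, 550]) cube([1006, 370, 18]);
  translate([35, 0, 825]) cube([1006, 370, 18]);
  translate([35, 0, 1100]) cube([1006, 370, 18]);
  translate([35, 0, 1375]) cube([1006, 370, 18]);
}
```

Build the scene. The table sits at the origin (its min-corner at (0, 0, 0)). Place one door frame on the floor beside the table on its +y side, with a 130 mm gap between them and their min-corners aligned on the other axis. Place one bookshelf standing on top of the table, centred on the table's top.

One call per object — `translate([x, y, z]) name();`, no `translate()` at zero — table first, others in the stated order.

table();
translate([0, 948, 0]) door_frame();
translate([34, 224, 715]) bookshelf();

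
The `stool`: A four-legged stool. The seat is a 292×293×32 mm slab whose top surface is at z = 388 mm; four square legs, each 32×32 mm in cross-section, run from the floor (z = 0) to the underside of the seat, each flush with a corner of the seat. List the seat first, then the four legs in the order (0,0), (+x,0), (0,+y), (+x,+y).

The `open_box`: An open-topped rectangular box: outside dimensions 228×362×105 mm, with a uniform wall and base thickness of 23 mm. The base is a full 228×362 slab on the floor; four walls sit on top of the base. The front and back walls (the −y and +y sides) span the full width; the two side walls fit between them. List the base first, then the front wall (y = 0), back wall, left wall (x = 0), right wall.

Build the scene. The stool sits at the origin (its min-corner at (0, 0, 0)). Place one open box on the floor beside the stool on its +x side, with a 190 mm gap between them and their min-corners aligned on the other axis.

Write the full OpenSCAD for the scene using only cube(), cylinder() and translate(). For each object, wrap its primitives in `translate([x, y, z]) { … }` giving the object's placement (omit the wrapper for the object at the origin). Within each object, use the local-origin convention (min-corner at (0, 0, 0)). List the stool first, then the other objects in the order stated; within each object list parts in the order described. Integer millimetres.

translate([0, 0, 356]) cube([292, 293, 32]);
cube([32, 32, 356]);
translate([260, 0, 0]) cube([32, 32, 356]);
translate([0, 261, 0]) cube([32, 32, 356]);
translate([260, 261, 0]) cube([32, 32, 356]);
translate([482, 0, 0]) {
  cube([228, 362, 23]);
  translate([0, 0, 23]) cube([228, 23, 82]);
  translate([0, 339, 23]) cube([228, 23, 82]);
  translate([0, 23, 23]) cube([23, 316, 82]);
  translate([205, 23, 23]) cube([23, 316, 82]);
}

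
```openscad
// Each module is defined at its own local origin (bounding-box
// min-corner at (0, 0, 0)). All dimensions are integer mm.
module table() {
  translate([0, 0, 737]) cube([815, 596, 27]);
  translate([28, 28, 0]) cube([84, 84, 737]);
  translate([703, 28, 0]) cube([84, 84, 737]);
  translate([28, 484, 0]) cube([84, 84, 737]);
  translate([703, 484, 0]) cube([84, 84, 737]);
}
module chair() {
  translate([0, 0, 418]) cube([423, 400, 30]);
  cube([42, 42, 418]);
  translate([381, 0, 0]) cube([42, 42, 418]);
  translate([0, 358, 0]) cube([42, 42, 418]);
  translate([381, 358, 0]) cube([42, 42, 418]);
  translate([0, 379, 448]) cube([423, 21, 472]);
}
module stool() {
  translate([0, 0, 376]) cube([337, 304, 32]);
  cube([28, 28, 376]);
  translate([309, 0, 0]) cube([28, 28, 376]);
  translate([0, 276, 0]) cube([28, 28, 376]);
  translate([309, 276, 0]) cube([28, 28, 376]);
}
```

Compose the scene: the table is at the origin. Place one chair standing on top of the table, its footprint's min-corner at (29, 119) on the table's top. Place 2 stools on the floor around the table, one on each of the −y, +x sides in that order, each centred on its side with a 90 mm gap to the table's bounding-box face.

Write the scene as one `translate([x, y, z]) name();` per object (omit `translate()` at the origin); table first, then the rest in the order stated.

table();
translate([29, 119, 764]) chair();
translate([239, -394, 0]) stool();
translate([905, 146, 0]) stool();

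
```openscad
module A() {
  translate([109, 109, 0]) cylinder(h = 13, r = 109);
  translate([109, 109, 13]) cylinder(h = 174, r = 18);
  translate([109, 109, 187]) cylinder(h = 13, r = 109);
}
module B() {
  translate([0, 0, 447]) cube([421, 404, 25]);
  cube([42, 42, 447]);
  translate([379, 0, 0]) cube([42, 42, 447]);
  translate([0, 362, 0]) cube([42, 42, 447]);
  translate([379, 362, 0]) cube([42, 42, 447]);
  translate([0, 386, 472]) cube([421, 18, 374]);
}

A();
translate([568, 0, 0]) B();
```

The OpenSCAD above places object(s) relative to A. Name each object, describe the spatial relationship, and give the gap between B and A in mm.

A is a spool. B is a chair. The chair is on the floor beside the spool on its +x side. The gap between the chair and the spool is 350 mm.

The chair's nearest face is 350 mm from the spool's +x face.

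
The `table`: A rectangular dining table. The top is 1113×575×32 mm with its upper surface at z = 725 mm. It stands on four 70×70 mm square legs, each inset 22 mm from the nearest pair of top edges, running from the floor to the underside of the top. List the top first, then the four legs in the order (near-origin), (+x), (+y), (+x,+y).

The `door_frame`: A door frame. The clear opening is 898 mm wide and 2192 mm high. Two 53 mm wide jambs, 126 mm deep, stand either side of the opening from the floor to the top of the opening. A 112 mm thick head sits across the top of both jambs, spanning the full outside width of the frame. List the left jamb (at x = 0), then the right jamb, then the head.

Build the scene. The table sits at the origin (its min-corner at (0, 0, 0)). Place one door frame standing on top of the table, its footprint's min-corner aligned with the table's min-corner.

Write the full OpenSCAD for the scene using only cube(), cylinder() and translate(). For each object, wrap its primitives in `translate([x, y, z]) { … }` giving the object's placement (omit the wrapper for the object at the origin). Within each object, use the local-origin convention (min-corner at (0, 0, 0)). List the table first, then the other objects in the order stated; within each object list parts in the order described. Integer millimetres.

translate([0, 0, 693]) cube([1113, 575, 32]);
translate([22, 22, 0]) cube([70, 70, 693]);
translate([1021, 22, 0]) cube([70, 70, 693]);
translate([22, 483, 0]) cube([70, 70, 693]);
translate([1021, 483, 0]) cube([70, 70, 693]);
translate([0, 0, 725]) {
  cube([53, 126, 2192]);
  translate([951, 0, 0]) cube([53, 126, 2192]);
  translate([0, 0, 2192]) cube([1004, 126, 112]);
}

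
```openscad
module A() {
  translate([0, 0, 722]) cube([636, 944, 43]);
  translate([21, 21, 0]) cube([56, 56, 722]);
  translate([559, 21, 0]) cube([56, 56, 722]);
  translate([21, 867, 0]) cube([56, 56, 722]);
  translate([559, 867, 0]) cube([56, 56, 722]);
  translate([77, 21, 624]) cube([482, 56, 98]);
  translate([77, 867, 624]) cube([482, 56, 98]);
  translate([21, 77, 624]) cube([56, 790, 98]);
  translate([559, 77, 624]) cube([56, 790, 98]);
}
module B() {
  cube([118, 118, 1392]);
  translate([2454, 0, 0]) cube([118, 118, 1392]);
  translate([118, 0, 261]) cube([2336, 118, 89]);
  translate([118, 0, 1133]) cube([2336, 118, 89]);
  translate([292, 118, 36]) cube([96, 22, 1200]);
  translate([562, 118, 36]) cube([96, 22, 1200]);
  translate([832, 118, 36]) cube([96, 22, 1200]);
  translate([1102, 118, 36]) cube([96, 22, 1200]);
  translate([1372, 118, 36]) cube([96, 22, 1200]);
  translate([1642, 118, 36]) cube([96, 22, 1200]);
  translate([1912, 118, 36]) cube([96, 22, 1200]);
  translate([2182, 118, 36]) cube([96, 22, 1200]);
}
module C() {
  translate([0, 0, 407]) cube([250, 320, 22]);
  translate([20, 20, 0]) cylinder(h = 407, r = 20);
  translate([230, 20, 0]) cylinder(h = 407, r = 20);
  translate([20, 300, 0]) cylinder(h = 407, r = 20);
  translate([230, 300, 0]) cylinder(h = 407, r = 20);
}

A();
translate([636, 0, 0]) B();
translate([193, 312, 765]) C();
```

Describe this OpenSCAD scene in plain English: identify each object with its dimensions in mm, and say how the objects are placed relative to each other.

A is a rectangular dining table. The top is 636×944×43 mm with its upper surface at z = 765 mm. It stands on four 56×56 mm square legs, each inset 21 mm from the nearest pair of top edges, running from the floor to the underside of the top. Four apron rails, 56 mm thick and 98 mm tall, run between adjacent legs with their top edges flush with the underside of the top and their outer faces flush with the legs' outer faces.

B is a fence section. Two 118×118 mm posts, 1392 mm tall, stand on the floor with a clear span of 2336 mm between their inner faces. Two horizontal rails of 118×89 mm section span the gap between the posts with their undersides at z = 261 mm and z = 1133 mm, flush with the posts' −y face. 8 pickets, each 96 mm wide, 22 mm thick and 1200 mm tall, are fixed to the +y face of the rails with their bottoms at z = 36 mm, evenly spaced across the span with equal gaps (rounded down to the nearest mm) at the −x end and between each pair — any rounding remainder accumulates at the +x end.

C is a four-legged stool. The seat is 250×320 mm, 22 mm thick, top at z = 429 mm. It stands on four round legs, each 40 mm in diameter, from z = 0 to the seat underside, each leg's axis is inset half a diameter from the nearest pair of seat edges (so the leg's bounding box is flush with the corner).

The fence section is against the table's +x side, with their −y faces flush. The stool is on top of the table, centred.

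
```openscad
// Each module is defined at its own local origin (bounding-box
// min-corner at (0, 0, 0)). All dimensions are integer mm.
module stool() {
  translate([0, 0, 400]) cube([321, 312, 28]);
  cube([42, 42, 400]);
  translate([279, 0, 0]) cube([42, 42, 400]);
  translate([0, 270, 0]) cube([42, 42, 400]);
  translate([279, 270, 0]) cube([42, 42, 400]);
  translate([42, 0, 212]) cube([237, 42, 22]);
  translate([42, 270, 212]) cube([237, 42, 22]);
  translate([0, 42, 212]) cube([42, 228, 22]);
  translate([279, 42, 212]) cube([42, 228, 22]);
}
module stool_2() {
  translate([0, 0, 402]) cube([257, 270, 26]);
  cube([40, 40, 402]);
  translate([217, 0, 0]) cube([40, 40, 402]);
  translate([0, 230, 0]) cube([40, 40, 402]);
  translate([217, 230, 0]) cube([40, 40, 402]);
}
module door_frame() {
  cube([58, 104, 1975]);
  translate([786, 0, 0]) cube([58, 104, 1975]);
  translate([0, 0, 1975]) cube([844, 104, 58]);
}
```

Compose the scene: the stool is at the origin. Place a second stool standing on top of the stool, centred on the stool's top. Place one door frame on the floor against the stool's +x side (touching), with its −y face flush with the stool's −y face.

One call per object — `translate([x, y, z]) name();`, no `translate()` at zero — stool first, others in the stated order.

stool();
translate([32, 21, 428]) stool_2();
translate([321, 0, 0]) door_frame();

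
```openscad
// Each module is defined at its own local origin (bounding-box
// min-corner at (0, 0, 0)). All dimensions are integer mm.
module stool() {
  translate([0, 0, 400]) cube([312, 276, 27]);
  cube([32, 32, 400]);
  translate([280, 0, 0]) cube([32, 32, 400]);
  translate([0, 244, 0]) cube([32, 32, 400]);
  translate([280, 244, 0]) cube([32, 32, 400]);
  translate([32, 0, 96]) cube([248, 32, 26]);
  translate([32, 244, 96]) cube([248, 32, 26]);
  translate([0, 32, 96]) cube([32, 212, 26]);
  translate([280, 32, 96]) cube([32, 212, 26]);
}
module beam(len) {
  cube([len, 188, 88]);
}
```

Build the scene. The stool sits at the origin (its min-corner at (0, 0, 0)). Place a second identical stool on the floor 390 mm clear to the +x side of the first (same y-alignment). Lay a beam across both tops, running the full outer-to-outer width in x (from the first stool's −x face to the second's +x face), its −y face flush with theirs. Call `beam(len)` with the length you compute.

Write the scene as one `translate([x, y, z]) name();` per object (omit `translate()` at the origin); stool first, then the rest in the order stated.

stool();
translate([702, 0, 0]) stool();
translate([0, 0, 427]) beam(1014);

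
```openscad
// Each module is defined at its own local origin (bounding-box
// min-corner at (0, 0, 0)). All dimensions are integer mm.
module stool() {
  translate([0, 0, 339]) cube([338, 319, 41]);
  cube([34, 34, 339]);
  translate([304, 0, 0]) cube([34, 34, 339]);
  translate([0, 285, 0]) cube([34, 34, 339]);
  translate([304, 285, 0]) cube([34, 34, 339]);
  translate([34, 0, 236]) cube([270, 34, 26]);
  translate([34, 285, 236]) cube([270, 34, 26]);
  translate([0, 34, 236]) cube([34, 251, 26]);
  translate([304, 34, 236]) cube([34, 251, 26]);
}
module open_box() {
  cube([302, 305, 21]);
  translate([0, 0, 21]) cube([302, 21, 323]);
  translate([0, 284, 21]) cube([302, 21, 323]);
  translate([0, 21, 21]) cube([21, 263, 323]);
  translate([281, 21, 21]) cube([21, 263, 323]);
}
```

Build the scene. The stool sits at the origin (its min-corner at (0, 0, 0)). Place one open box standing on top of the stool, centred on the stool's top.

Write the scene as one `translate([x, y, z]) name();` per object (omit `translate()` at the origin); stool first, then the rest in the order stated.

stool();
translate([18, 7, 380]) open_box();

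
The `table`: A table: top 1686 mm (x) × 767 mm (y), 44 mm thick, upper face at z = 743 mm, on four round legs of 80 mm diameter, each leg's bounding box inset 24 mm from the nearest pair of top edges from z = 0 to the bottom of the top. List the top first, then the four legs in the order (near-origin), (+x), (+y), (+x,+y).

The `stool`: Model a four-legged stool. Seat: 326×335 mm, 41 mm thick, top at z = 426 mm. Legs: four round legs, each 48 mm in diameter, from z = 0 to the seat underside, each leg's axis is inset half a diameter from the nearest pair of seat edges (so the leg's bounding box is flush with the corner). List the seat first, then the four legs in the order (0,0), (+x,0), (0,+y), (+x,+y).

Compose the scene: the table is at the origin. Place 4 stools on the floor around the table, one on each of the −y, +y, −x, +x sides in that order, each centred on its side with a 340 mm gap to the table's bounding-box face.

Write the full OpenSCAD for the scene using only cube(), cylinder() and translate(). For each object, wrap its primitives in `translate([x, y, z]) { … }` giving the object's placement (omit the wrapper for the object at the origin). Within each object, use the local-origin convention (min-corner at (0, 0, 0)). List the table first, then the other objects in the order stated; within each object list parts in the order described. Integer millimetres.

translate([0, 0, 699]) cube([1686, 767, 44]);
translate([64, 64, 0]) cylinder(h = 699, r = 40);
translate([1622, 64, 0]) cylinder(h = 699, r = 40);
translate([64, 703, 0]) cylinder(h = 699, r = 40);
translate([1622, 703, 0]) cylinder(h = 699, r = 40);
translate([680, -675, 0]) {
  translate([0, 0, 385]) cube([326, 335, 41]);
  translate([24, 24, 0]) cylinder(h = 385, r = 24);
  translate([302, 24, 0]) cylinder(h = 385, r = 24);
  translate([24, 311, 0]) cylinder(h = 385, r = 24);
  translate([302, 311, 0]) cylinder(h = 385, r = 24);
}
translate([680, 1107, 0]) {
  translate([0, 0, 385]) cube([326, 335, 41]);
  translate([24, 24, 0]) cylinder(h = 385, r = 24);
  translate([302, 24, 0]) cylinder(h = 385, r = 24);
  translate([24, 311, 0]) cylinder(h = 385, r = 24);
  translate([302, 311, 0]) cylinder(h = 385, r = 24);
}
translate([-666, 216, 0]) {
  translate([0, 0, 385]) cube([326, 335, 41]);
  translate([24, 24, 0]) cylinder(h = 385, r = 24);
  translate([302, 24, 0]) cylinder(h = 385, r = 24);
  translate([24, 311, 0]) cylinder(h = 385, r = 24);
  translate([302, 311, 0]) cylinder(h = 385, r = 24);
}
translate([2026, 216, 0]) {
  translate([0, 0, 385]) cube([326, 335, 41]);
  translate([24, 24, 0]) cylinder(h = 385, r = 24);
  translate([302, 24, 0]) cylinder(h = 385, r = 24);
  translate([24, 311, 0]) cylinder(h = 385, r = 24);
  translate([302, 311, 0]) cylinder(h = 385, r = 24);
}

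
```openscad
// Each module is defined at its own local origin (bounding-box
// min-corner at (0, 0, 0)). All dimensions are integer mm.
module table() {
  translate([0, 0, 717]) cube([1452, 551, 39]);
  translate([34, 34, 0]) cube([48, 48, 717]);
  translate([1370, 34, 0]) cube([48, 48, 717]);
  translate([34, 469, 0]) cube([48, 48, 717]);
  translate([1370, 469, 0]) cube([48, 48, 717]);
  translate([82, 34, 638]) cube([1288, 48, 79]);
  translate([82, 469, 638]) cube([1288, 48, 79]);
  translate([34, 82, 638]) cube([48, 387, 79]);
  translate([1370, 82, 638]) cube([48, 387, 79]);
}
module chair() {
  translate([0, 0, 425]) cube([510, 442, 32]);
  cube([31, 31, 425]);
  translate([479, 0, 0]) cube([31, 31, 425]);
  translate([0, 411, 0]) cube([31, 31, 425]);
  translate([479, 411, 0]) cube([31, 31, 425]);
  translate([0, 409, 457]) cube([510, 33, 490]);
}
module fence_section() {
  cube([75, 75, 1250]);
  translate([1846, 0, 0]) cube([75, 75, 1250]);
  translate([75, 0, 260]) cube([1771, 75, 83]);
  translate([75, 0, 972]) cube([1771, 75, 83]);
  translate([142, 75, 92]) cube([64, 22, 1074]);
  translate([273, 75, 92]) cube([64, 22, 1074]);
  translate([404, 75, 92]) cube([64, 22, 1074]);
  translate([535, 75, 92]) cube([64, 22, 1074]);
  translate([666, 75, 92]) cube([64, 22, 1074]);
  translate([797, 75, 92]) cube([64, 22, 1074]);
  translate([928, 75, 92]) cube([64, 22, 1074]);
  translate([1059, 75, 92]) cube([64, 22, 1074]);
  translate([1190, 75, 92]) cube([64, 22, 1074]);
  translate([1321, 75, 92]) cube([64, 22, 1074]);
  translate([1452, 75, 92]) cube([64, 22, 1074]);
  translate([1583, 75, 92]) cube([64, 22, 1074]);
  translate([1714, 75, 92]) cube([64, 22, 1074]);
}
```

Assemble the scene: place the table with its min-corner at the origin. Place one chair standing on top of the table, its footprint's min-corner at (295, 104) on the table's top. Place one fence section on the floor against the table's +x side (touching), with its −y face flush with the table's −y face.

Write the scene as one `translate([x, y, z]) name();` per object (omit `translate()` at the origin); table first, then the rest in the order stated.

table();
translate([295, 104, 756]) chair();
translate([1452, 0, 0]) fence_section();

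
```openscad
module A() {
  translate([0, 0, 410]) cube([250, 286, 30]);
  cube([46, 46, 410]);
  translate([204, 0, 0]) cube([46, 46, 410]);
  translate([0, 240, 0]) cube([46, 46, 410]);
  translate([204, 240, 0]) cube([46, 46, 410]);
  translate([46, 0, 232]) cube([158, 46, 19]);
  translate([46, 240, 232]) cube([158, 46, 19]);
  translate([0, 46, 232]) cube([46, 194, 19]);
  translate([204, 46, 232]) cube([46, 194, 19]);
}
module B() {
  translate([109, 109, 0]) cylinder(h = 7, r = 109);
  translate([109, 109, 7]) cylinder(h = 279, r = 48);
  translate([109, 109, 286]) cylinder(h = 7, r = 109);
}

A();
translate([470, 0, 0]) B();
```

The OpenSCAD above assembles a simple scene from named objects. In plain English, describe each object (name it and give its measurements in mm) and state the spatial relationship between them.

A is a four-legged stool. The seat is 250×286 mm, 30 mm thick, top at z = 440 mm. It stands on four square legs, each 46×46 mm in cross-section, from z = 0 to the seat underside, each flush with a corner of the seat. Four stretchers, 46 mm wide and 19 mm tall, connect adjacent legs with their undersides at z = 232 mm, each running between the inner faces of the legs it joins and aligned with the legs' outer faces on the other axis.

B is a spool: two coaxial disc flanges of radius 109 mm and thickness 7 mm, joined by a core cylinder of radius 48 mm and height 279 mm. The lower flange rests on z = 0 and the three cylinders share a vertical axis.

The spool is on the floor beside the stool on its +x side.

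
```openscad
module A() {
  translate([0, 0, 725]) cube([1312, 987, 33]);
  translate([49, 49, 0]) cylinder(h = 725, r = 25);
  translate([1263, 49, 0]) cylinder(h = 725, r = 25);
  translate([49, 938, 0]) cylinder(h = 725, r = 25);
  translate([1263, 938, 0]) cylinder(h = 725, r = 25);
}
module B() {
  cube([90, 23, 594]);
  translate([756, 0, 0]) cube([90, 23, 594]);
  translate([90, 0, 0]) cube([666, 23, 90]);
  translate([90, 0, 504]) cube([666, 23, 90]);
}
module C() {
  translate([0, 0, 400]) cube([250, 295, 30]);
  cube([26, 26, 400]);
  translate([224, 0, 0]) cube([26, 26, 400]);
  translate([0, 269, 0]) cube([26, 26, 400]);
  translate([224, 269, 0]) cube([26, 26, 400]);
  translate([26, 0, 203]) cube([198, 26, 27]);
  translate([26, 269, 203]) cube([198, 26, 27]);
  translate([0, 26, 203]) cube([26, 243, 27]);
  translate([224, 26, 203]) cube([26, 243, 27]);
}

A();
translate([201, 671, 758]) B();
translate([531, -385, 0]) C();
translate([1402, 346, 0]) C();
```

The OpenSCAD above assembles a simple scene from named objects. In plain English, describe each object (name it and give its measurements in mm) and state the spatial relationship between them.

A is a table: top 1312 mm (x) × 987 mm (y), 33 mm thick, upper face at z = 758 mm, on four round legs of 50 mm diameter, each leg's bounding box inset 24 mm from the nearest pair of top edges, running from z = 0 to the bottom of the top.

B is a picture frame with a 666×414 mm rectangular opening (x by z) and a uniform 90 mm border on every side. Frame depth is 23 mm along y. It is built from two vertical stiles running the full outside height and two horizontal rails spanning the gap between the stiles.

C is a four-legged stool. The seat is 250×295 mm, 30 mm thick, top at z = 430 mm. It stands on four square legs, each 26×26 mm in cross-section, from z = 0 to the seat underside, each flush with a corner of the seat. Four stretchers, 26 mm wide and 27 mm tall, connect adjacent legs with their undersides at z = 203 mm, each running between the inner faces of the legs it joins and aligned with the legs' outer faces on the other axis.

The picture frame is on top of the table. Two stools sit around the table at the −y, +x sides.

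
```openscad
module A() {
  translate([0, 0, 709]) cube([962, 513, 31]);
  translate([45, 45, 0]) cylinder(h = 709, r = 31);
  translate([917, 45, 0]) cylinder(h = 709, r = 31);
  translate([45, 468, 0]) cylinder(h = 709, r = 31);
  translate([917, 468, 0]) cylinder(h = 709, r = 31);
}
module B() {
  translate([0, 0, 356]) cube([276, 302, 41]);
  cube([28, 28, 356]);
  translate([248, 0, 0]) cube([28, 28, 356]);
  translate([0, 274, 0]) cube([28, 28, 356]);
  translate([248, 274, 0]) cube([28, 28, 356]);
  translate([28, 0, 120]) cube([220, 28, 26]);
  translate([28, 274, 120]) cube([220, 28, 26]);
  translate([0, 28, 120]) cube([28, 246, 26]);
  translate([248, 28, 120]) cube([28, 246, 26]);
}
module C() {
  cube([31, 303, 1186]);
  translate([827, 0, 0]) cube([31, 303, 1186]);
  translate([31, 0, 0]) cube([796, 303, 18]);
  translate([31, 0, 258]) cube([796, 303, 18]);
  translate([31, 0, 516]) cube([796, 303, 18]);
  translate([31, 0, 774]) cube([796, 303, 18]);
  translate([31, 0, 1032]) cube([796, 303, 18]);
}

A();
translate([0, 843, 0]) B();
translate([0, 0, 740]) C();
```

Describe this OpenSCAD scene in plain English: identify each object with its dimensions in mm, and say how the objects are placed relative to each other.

A is a table: top 962 mm (x) × 513 mm (y), 31 mm thick, upper face at z = 740 mm, on four round legs of 62 mm diameter, each leg's bounding box inset 14 mm from the nearest pair of top edges, running from z = 0 to the bottom of the top.

B is a four-legged stool. The seat is a 276×302×41 mm slab whose top surface is at z = 397 mm; four square legs, each 28×28 mm in cross-section, run from the floor (z = 0) to the underside of the seat, each flush with a corner of the seat. Four stretchers, 28 mm wide and 26 mm tall, connect adjacent legs with their undersides at z = 120 mm, each running between the inner faces of the legs it joins and aligned with the legs' outer faces on the other axis.

C is an open bookshelf. Two side panels, each 31 mm thick, 303 mm deep and 1186 mm tall, stand 858 mm apart (outside-to-outside). Between them sit 5 shelves, each 18 mm thick and 303 mm deep, spanning the full gap between the sides. The bottom shelf rests on the floor (its underside at z = 0) and the clear gap between one shelf's top and the next shelf's underside is 240 mm.

The stool is on the floor beside the table on its +y side. The bookshelf is on top of the table.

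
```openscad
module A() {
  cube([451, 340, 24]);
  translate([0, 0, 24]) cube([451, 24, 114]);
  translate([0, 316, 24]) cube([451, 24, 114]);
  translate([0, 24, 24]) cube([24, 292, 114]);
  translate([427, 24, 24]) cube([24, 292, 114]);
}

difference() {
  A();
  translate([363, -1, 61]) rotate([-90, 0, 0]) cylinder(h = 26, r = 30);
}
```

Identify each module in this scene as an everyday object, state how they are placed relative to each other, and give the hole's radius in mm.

A is an open box. The open box has a circular hole through its front wall. The hole's radius is 30 mm.

The subtracted cylinder has r = 30 mm.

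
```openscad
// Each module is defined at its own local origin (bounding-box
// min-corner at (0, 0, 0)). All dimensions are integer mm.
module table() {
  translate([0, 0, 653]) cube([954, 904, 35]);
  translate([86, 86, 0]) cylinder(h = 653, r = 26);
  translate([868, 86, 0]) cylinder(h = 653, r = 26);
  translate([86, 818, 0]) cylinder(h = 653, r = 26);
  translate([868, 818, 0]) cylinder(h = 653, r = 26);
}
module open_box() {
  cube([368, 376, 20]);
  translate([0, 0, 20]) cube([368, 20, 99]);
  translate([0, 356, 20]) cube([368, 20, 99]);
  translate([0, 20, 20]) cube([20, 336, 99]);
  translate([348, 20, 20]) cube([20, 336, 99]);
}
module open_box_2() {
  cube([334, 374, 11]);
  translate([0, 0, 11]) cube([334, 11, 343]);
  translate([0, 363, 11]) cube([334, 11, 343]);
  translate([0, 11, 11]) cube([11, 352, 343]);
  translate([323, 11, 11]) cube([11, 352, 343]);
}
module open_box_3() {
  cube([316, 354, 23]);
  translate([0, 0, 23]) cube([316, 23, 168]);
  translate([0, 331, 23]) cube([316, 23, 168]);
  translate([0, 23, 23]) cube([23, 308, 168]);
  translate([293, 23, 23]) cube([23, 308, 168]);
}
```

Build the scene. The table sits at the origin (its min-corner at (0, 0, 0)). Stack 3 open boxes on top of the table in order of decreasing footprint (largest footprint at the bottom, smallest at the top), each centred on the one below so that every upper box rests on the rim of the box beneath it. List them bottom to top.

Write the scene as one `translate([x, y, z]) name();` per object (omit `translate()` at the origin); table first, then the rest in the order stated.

table();
translate([293, 264, 688]) open_box();
translate([310, 265, 807]) open_box_2();
translate([319, 275, 1161]) open_box_3();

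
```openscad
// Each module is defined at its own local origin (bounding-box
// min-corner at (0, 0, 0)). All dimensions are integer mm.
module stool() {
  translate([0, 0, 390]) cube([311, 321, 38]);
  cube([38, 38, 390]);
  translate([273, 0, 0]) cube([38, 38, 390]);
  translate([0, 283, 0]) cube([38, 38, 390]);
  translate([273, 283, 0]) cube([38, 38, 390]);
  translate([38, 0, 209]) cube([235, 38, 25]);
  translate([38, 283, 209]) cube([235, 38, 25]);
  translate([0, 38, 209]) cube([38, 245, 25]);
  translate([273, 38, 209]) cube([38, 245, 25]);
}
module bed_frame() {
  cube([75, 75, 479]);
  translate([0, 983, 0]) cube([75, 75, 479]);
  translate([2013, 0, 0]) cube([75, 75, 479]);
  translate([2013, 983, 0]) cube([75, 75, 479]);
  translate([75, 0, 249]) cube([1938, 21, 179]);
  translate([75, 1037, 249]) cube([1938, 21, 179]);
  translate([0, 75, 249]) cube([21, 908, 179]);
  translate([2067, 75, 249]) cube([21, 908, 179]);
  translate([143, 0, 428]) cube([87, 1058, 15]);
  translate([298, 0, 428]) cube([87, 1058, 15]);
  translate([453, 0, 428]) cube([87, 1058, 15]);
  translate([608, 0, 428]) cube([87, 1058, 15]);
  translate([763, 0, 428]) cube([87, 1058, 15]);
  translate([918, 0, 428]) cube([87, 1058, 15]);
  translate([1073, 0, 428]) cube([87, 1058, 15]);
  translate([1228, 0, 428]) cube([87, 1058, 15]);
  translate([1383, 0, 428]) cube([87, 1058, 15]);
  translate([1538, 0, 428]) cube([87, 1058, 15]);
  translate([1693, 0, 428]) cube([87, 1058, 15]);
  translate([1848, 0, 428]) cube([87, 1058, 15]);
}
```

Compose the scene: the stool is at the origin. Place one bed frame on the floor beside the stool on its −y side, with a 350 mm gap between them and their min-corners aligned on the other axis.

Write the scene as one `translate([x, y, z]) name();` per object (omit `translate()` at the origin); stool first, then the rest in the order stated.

stool();
translate([0, -1408, 0]) bed_frame();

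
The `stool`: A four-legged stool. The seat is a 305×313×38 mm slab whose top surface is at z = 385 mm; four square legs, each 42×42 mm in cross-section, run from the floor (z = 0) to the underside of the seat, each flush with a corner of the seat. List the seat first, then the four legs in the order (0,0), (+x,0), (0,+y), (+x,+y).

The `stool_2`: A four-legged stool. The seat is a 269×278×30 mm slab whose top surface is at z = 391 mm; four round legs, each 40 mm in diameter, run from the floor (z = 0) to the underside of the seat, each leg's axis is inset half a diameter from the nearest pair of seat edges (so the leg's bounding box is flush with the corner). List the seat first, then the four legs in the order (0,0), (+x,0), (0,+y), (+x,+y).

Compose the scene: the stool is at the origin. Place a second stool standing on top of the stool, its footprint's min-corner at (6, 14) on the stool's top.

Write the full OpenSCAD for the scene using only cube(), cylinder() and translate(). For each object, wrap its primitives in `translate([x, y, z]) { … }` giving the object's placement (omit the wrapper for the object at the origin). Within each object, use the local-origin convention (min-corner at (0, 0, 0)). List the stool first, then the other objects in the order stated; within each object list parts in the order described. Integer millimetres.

translate([0, 0, 347]) cube([305, 313, 38]);
cube([42, 42, 347]);
translate([263, 0, 0]) cube([42, 42, 347]);
translate([0, 271, 0]) cube([42, 42, 347]);
translate([263, 271, 0]) cube([42, 42, 347]);
translate([6, 14, 385]) {
  translate([0, 0, 361]) cube([269, 278, 30]);
  translate([20, 20, 0]) cylinder(h = 361, r = 20);
  translate([249, 20, 0]) cylinder(h = 361, r = 20);
  translate([20, 258, 0]) cylinder(h = 361, r = 20);
  translate([249, 258, 0]) cylinder(h = 361, r = 20);
}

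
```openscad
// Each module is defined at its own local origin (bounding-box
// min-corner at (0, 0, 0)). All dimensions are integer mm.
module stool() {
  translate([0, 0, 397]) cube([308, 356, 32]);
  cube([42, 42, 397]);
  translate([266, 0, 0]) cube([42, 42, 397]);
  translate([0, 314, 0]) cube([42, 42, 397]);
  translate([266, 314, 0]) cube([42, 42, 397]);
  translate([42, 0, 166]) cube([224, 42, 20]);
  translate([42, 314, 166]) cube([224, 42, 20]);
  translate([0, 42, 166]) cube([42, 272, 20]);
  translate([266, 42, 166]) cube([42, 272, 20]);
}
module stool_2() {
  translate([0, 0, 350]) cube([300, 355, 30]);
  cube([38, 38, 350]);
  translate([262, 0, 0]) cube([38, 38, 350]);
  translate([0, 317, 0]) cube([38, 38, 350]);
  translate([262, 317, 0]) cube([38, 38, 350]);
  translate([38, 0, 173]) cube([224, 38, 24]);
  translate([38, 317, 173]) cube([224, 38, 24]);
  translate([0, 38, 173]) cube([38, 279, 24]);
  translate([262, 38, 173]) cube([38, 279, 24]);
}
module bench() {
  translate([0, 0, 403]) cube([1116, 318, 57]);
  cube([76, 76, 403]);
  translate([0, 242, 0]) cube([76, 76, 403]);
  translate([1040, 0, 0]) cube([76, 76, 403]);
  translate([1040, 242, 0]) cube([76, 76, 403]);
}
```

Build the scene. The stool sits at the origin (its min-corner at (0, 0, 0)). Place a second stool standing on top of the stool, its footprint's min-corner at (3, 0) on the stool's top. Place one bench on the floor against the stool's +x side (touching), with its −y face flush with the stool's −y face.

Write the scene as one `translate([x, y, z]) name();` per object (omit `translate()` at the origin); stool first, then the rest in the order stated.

stool();
translate([3, 0, 429]) stool_2();
translate([308, 0, 0]) bench();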